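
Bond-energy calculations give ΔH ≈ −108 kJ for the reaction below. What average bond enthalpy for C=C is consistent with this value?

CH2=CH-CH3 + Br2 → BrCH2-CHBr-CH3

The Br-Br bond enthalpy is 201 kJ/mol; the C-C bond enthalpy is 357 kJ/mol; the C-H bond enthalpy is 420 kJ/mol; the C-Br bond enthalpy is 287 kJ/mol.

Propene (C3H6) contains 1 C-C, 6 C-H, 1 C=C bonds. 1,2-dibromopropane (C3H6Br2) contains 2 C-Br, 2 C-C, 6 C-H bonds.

Let D be the C=C bond energy.
Σ(broken) = 1×201 + 1×357 + 6×420 + 1×D = 3078 + D
Σ(formed) = 2×287 + 2×357 + 6×420 = 3808
ΔH = Σ(broken) − Σ(formed) = (3078 + D) − (3808) = −730 + D
Setting this equal to −108 kJ gives D = 622 kJ/mol.

D(C=C) ≈ 622 kJ/mol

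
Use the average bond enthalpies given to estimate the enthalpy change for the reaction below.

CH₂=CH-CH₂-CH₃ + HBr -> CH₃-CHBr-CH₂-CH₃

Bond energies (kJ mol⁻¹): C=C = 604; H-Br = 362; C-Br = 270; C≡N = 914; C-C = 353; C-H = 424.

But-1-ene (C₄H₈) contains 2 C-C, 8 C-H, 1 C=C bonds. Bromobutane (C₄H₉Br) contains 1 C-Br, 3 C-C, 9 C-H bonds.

ΔH ≈ −81 kJ

Bonds broken (reactants):
  C-C: 2 × 353 = 706
  C-H: 8 × 424 = 3392
  C=C: 1 × 604 = 604
  H-Br: 1 × 362 = 362
  Σ(broken) = 5064 kJ
Bonds formed (products):
  C-Br: 1 × 270 = 270
  C-C: 3 × 353 = 1059
  C-H: 9 × 424 = 3816
  Σ(formed) = 5145 kJ
ΔH = Σ(broken) − Σ(formed) = 5064 − 5145 = −81 kJ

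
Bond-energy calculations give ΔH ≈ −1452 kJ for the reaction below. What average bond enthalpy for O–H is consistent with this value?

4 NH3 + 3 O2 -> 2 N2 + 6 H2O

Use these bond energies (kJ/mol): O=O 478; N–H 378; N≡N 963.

Let D be the O–H bond energy.
Σ(broken) = 12×378 + 3×478 = 5970
Σ(formed) = 2×963 + 12×D = 1926 + 12D
ΔH = Σ(broken) − Σ(formed) = (5970) − (1926 + 12D) = +4044 − 12D
Setting this equal to −1452 kJ gives 12D = 5496, so D = 458 kJ/mol.

D(O–H) ≈ 458 kJ/mol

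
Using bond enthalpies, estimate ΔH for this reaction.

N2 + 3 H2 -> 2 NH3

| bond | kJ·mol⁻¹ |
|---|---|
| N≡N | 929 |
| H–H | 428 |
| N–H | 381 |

Bonds broken (reactants):
  H–H: 3 × 428 = 1284
  N≡N: 1 × 929 = 929
  Σ(broken) = 2213 kJ
Bonds formed (products):
  N–H: 6 × 381 = 2286
  Σ(formed) = 2286 kJ
ΔH = Σ(broken) − Σ(formed) = 2213 − 2286 = −73 kJ

ΔH ≈ −73 kJ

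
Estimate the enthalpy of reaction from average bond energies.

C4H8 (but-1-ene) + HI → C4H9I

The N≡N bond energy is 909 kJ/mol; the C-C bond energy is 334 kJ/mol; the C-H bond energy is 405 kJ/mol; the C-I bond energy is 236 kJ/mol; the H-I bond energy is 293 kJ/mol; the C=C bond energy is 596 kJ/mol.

ΔH ≈ −86 kJ

Bonds broken (reactants):
  C-C: 2 × 334 = 668
  C-H: 8 × 405 = 3240
  C=C: 1 × 596 = 596
  H-I: 1 × 293 = 293
  Σ(broken) = 4797 kJ
Bonds formed (products):
  C-C: 3 × 334 = 1002
  C-H: 9 × 405 = 3645
  C-I: 1 × 236 = 236
  Σ(formed) = 4883 kJ
ΔH = Σ(broken) − Σ(formed) = 4797 − 4883 = −86 kJ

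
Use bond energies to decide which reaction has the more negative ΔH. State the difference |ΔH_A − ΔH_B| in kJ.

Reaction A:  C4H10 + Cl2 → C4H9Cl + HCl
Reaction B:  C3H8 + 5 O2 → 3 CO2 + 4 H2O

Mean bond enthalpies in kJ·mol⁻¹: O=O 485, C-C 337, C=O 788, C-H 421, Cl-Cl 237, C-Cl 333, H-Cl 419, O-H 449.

Reaction B, by 1759 kJ

Reaction A:
  Bonds broken (reactants):
    C-C: 3 × 337 = 1011
    C-H: 10 × 421 = 4210
    Cl-Cl: 1 × 237 = 237
    Σ(broken) = 5458 kJ
  Bonds formed (products):
    C-C: 3 × 337 = 1011
    C-Cl: 1 × 333 = 333
    C-H: 9 × 421 = 3789
    H-Cl: 1 × 419 = 419
    Σ(formed) = 5552 kJ
  ΔH_A = 5458 − 5552 = −94 kJ
Reaction B:
  Bonds broken (reactants):
    C-C: 2 × 337 = 674
    C-H: 8 × 421 = 3368
    O=O: 5 × 485 = 2425
    Σ(broken) = 6467 kJ
  Bonds formed (products):
    C=O: 6 × 788 = 4728
    O-H: 8 × 449 = 3592
    Σ(formed) = 8320 kJ
  ΔH_B = 6467 − 8320 = −1853 kJ
ΔH_A − ΔH_B = +1759 kJ, so reaction B has the more negative ΔH; |ΔH_A − ΔH_B| = 1759 kJ.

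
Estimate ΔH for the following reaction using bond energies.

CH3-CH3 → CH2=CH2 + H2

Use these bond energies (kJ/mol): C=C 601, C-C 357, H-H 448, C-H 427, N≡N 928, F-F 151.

Bonds broken (reactants):
  C-C: 1 × 357 = 357
  C-H: 6 × 427 = 2562
  Σ(broken) = 2919 kJ
Bonds formed (products):
  C-H: 4 × 427 = 1708
  C=C: 1 × 601 = 601
  H-H: 1 × 448 = 448
  Σ(formed) = 2757 kJ
ΔH = Σ(broken) − Σ(formed) = 2919 − 2757 = +162 kJ

ΔH ≈ +162 kJ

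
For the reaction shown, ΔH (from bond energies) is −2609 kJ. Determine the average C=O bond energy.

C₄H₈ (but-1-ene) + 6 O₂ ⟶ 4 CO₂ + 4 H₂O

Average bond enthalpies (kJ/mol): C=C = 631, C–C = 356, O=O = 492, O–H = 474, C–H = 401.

D(C=O) ≈ 790 kJ/mol

Let D be the C=O bond energy.
Σ(broken) = 2×356 + 8×401 + 1×631 + 6×492 = 7503
Σ(formed) = 8×D + 8×474 = 3792 + 8D
ΔH = Σ(broken) − Σ(formed) = (7503) − (3792 + 8D) = +3711 − 8D
Setting this equal to −2609 kJ gives 8D = 6320, so D = 790 kJ/mol.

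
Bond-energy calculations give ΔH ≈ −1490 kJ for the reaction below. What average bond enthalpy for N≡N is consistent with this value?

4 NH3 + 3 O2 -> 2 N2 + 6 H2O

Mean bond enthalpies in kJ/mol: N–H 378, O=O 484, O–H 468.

Let D be the N≡N bond energy.
Σ(broken) = 12×378 + 3×484 = 5988
Σ(formed) = 2×D + 12×468 = 5616 + 2D
ΔH = Σ(broken) − Σ(formed) = (5988) − (5616 + 2D) = +372 − 2D
Setting this equal to −1490 kJ gives 2D = 1862, so D = 931 kJ/mol.

D(N≡N) ≈ 931 kJ/mol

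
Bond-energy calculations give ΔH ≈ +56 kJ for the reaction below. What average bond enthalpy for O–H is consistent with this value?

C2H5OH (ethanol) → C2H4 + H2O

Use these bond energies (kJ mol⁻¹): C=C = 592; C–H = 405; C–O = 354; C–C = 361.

Let D be the O–H bond energy.
Σ(broken) = 1×361 + 5×405 + 1×354 + 1×D = 2740 + D
Σ(formed) = 4×405 + 1×592 + 2×D = 2212 + 2D
ΔH = Σ(broken) − Σ(formed) = (2740 + D) − (2212 + 2D) = +528 − D
Setting this equal to +56 kJ gives D = 472 kJ/mol.

D(O–H) ≈ 472 kJ/mol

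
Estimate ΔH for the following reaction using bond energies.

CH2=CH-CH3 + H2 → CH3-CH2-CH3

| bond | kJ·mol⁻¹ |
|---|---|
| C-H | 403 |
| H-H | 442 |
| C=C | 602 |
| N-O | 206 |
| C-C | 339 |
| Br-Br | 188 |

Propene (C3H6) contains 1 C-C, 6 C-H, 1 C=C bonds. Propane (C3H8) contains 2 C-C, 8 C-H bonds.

Bonds broken (reactants):
  C-C: 1 × 339 = 339
  C-H: 6 × 403 = 2418
  C=C: 1 × 602 = 602
  H-H: 1 × 442 = 442
  Σ(broken) = 3801 kJ
Bonds formed (products):
  C-C: 2 × 339 = 678
  C-H: 8 × 403 = 3224
  Σ(formed) = 3902 kJ
ΔH = Σ(broken) − Σ(formed) = 3801 − 3902 = −101 kJ

ΔH ≈ −101 kJ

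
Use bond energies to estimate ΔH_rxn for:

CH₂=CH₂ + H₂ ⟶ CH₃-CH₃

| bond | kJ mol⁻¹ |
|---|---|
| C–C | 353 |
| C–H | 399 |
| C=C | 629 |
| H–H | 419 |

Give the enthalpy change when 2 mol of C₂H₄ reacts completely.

Bonds broken (reactants):
  C–H: 4 × 399 = 1596
  C=C: 1 × 629 = 629
  H–H: 1 × 419 = 419
  Σ(broken) = 2644 kJ
Bonds formed (products):
  C–C: 1 × 353 = 353
  C–H: 6 × 399 = 2394
  Σ(formed) = 2747 kJ
ΔH = Σ(broken) − Σ(formed) = 2644 − 2747 = −103 kJ
For 2× the reaction as written: 2 × (−103) = −206 kJ

ΔH = −206 kJ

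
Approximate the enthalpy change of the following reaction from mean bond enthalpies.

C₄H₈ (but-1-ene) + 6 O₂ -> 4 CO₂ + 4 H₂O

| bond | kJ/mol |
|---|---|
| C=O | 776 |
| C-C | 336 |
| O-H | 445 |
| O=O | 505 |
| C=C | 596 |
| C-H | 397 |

ΔH ≈ −2294 kJ

Bonds broken (reactants):
  C-C: 2 × 336 = 672
  C-H: 8 × 397 = 3176
  C=C: 1 × 596 = 596
  O=O: 6 × 505 = 3030
  Σ(broken) = 7474 kJ
Bonds formed (products):
  C=O: 8 × 776 = 6208
  O-H: 8 × 445 = 3560
  Σ(formed) = 9768 kJ
ΔH = Σ(broken) − Σ(formed) = 7474 − 9768 = −2294 kJ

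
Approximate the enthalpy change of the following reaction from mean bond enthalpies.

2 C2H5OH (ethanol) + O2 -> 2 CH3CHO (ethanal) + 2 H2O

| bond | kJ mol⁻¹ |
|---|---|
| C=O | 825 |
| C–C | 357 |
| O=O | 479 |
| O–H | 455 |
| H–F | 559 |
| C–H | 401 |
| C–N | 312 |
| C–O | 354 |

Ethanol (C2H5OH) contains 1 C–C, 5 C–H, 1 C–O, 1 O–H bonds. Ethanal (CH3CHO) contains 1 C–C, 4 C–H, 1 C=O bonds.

Bonds broken (reactants):
  C–C: 2 × 357 = 714
  C–H: 10 × 401 = 4010
  C–O: 2 × 354 = 708
  O–H: 2 × 455 = 910
  O=O: 1 × 479 = 479
  Σ(broken) = 6821 kJ
Bonds formed (products):
  C–C: 2 × 357 = 714
  C–H: 8 × 401 = 3208
  C=O: 2 × 825 = 1650
  O–H: 4 × 455 = 1820
  Σ(formed) = 7392 kJ
ΔH = Σ(broken) − Σ(formed) = 6821 − 7392 = −571 kJ

ΔH ≈ −571 kJ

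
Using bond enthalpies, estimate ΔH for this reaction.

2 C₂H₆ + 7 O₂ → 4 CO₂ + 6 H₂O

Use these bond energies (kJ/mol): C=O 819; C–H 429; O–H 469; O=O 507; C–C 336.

ΔH ≈ −2811 kJ

Bonds broken (reactants):
  C–C: 2 × 336 = 672
  C–H: 12 × 429 = 5148
  O=O: 7 × 507 = 3549
  Σ(broken) = 9369 kJ
Bonds formed (products):
  C=O: 8 × 819 = 6552
  O–H: 12 × 469 = 5628
  Σ(formed) = 12180 kJ
ΔH = Σ(broken) − Σ(formed) = 9369 − 12180 = −2811 kJ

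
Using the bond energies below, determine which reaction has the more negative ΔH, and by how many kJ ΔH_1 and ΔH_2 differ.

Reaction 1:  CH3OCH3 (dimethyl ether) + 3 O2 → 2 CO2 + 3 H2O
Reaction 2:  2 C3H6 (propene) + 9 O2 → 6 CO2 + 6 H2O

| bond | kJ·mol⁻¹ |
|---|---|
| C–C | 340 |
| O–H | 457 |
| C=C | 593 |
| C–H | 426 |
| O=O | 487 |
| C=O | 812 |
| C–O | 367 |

Reaction 1:
  Bonds broken (reactants):
    C–H: 6 × 426 = 2556
    C–O: 2 × 367 = 734
    O=O: 3 × 487 = 1461
    Σ(broken) = 4751 kJ
  Bonds formed (products):
    C=O: 4 × 812 = 3248
    O–H: 6 × 457 = 2742
    Σ(formed) = 5990 kJ
  ΔH_1 = 4751 − 5990 = −1239 kJ
Reaction 2:
  Bonds broken (reactants):
    C–C: 2 × 340 = 680
    C–H: 12 × 426 = 5112
    C=C: 2 × 593 = 1186
    O=O: 9 × 487 = 4383
    Σ(broken) = 11361 kJ
  Bonds formed (products):
    C=O: 12 × 812 = 9744
    O–H: 12 × 457 = 5484
    Σ(formed) = 15228 kJ
  ΔH_2 = 11361 − 15228 = −3867 kJ
ΔH_1 − ΔH_2 = +2628 kJ, so reaction 2 has the more negative ΔH; |ΔH_1 − ΔH_2| = 2628 kJ.

Reaction 2, by 2628 kJ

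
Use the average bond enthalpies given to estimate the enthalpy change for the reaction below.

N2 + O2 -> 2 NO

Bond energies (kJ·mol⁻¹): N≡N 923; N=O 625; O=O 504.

Bonds broken (reactants):
  N≡N: 1 × 923 = 923
  O=O: 1 × 504 = 504
  Σ(broken) = 1427 kJ
Bonds formed (products):
  N=O: 2 × 625 = 1250
  Σ(formed) = 1250 kJ
ΔH = Σ(broken) − Σ(formed) = 1427 − 1250 = +177 kJ

ΔH ≈ +177 kJ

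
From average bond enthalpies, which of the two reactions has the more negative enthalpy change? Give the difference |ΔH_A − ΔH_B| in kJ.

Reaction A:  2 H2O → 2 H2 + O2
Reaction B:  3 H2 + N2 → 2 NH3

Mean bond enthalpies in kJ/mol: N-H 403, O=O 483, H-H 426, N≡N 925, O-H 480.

Reaction B, by 800 kJ

Reaction A:
  Bonds broken (reactants):
    O-H: 4 × 480 = 1920
    Σ(broken) = 1920 kJ
  Bonds formed (products):
    H-H: 2 × 426 = 852
    O=O: 1 × 483 = 483
    Σ(formed) = 1335 kJ
  ΔH_A = 1920 − 1335 = +585 kJ
Reaction B:
  Bonds broken (reactants):
    H-H: 3 × 426 = 1278
    N≡N: 1 × 925 = 925
    Σ(broken) = 2203 kJ
  Bonds formed (products):
    N-H: 6 × 403 = 2418
    Σ(formed) = 2418 kJ
  ΔH_B = 2203 − 2418 = −215 kJ
ΔH_A − ΔH_B = +800 kJ, so reaction B has the more negative ΔH; |ΔH_A − ΔH_B| = 800 kJ.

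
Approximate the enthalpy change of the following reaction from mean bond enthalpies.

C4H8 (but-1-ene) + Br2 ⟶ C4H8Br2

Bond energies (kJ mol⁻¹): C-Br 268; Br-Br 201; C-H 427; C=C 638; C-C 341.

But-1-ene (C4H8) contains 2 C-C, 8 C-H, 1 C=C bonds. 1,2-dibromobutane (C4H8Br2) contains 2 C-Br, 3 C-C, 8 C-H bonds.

Bonds broken (reactants):
  Br-Br: 1 × 201 = 201
  C-C: 2 × 341 = 682
  C-H: 8 × 427 = 3416
  C=C: 1 × 638 = 638
  Σ(broken) = 4937 kJ
Bonds formed (products):
  C-Br: 2 × 268 = 536
  C-C: 3 × 341 = 1023
  C-H: 8 × 427 = 3416
  Σ(formed) = 4975 kJ
ΔH = Σ(broken) − Σ(formed) = 4937 − 4975 = −38 kJ

ΔH ≈ −38 kJ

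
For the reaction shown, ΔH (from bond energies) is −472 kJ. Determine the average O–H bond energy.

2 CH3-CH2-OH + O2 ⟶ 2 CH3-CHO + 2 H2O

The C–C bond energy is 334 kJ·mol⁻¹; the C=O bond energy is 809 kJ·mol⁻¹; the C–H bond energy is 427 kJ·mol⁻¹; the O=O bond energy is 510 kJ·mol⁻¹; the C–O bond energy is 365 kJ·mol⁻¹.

D(O–H) ≈ 474 kJ/mol

Let D be the O–H bond energy.
Σ(broken) = 2×334 + 10×427 + 2×365 + 2×D + 1×510 = 6178 + 2D
Σ(formed) = 2×334 + 8×427 + 2×809 + 4×D = 5702 + 4D
ΔH = Σ(broken) − Σ(formed) = (6178 + 2D) − (5702 + 4D) = +476 − 2D
Setting this equal to −472 kJ gives 2D = 948, so D = 474 kJ/mol.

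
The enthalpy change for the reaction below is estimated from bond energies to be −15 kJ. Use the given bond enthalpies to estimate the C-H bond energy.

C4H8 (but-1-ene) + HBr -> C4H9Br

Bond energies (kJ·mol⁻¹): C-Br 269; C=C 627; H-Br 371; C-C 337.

Let D be the C-H bond energy.
Σ(broken) = 2×337 + 8×D + 1×627 + 1×371 = 1672 + 8D
Σ(formed) = 1×269 + 3×337 + 9×D = 1280 + 9D
ΔH = Σ(broken) − Σ(formed) = (1672 + 8D) − (1280 + 9D) = +392 − D
Setting this equal to −15 kJ gives D = 407 kJ/mol.

D(C-H) ≈ 407 kJ/mol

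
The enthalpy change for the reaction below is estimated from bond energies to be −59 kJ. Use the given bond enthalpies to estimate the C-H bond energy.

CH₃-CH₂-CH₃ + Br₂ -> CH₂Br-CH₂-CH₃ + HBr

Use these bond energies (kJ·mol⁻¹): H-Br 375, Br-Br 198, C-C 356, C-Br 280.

Let D be the C-H bond energy.
Σ(broken) = 1×198 + 2×356 + 8×D = 910 + 8D
Σ(formed) = 1×280 + 2×356 + 7×D + 1×375 = 1367 + 7D
ΔH = Σ(broken) − Σ(formed) = (910 + 8D) − (1367 + 7D) = −457 + D
Setting this equal to −59 kJ gives D = 398 kJ/mol.

D(C-H) ≈ 398 kJ/mol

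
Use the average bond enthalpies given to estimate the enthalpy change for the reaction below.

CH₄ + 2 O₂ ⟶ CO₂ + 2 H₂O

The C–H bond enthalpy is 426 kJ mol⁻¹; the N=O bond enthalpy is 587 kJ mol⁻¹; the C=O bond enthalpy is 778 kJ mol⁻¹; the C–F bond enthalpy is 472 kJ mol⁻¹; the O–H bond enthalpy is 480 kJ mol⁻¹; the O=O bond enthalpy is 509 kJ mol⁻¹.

Bonds broken (reactants):
  C–H: 4 × 426 = 1704
  O=O: 2 × 509 = 1018
  Σ(broken) = 2722 kJ
Bonds formed (products):
  C=O: 2 × 778 = 1556
  O–H: 4 × 480 = 1920
  Σ(formed) = 3476 kJ
ΔH = Σ(broken) − Σ(formed) = 2722 − 3476 = −754 kJ

ΔH ≈ −754 kJ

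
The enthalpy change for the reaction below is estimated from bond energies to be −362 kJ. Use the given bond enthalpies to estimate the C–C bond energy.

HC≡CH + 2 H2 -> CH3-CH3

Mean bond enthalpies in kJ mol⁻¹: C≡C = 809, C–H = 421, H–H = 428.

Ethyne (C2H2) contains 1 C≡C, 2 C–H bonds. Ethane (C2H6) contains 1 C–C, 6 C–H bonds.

Let D be the C–C bond energy.
Σ(broken) = 1×809 + 2×421 + 2×428 = 2507
Σ(formed) = 1×D + 6×421 = 2526 + D
ΔH = Σ(broken) − Σ(formed) = (2507) − (2526 + D) = −19 − D
Setting this equal to −362 kJ gives D = 343 kJ/mol.

D(C–C) ≈ 343 kJ/mol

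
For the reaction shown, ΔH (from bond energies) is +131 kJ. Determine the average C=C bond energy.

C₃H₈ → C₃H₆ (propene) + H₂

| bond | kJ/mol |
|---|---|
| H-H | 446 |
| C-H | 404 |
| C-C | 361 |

D(C=C) ≈ 592 kJ/mol

Let D be the C=C bond energy.
Σ(broken) = 2×361 + 8×404 = 3954
Σ(formed) = 1×361 + 6×404 + 1×D + 1×446 = 3231 + D
ΔH = Σ(broken) − Σ(formed) = (3954) − (3231 + D) = +723 − D
Setting this equal to +131 kJ gives D = 592 kJ/mol.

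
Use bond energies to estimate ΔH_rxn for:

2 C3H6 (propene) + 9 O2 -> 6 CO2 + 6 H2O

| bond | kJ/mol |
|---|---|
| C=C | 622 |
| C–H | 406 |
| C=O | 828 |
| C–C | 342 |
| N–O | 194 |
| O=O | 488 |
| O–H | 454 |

Bonds broken (reactants):
  C–C: 2 × 342 = 684
  C–H: 12 × 406 = 4872
  C=C: 2 × 622 = 1244
  O=O: 9 × 488 = 4392
  Σ(broken) = 11192 kJ
Bonds formed (products):
  C=O: 12 × 828 = 9936
  O–H: 12 × 454 = 5448
  Σ(formed) = 15384 kJ
ΔH = Σ(broken) − Σ(formed) = 11192 − 15384 = −4192 kJ

ΔH ≈ −4192 kJ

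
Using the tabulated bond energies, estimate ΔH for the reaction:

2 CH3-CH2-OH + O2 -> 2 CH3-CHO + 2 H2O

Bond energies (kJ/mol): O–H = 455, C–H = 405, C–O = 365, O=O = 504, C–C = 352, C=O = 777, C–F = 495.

ΔH ≈ −420 kJ

Bonds broken (reactants):
  C–C: 2 × 352 = 704
  C–H: 10 × 405 = 4050
  C–O: 2 × 365 = 730
  O–H: 2 × 455 = 910
  O=O: 1 × 504 = 504
  Σ(broken) = 6898 kJ
Bonds formed (products):
  C–C: 2 × 352 = 704
  C–H: 8 × 405 = 3240
  C=O: 2 × 777 = 1554
  O–H: 4 × 455 = 1820
  Σ(formed) = 7318 kJ
ΔH = Σ(broken) − Σ(formed) = 6898 − 7318 = −420 kJ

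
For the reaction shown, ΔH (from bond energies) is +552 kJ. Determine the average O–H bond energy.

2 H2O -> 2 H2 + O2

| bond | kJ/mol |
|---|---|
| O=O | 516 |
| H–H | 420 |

Let D be the O–H bond energy.
Σ(broken) = 4×D = 4D
Σ(formed) = 2×420 + 1×516 = 1356
ΔH = Σ(broken) − Σ(formed) = (4D) − (1356) = −1356 + 4D
Setting this equal to +552 kJ gives 4D = 1908, so D = 477 kJ/mol.

D(O–H) ≈ 477 kJ/mol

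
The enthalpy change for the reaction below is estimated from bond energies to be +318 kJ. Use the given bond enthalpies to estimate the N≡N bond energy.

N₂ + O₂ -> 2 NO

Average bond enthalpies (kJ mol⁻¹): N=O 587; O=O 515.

D(N≡N) ≈ 977 kJ/mol

Let D be the N≡N bond energy.
Σ(broken) = 1×D + 1×515 = 515 + D
Σ(formed) = 2×587 = 1174
ΔH = Σ(broken) − Σ(formed) = (515 + D) − (1174) = −659 + D
Setting this equal to +318 kJ gives D = 977 kJ/mol.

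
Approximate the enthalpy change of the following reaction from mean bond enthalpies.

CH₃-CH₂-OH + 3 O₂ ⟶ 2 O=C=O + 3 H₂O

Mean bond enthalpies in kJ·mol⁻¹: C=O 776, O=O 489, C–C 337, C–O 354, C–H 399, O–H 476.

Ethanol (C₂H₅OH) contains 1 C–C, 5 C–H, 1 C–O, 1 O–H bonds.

Bonds broken (reactants):
  C–C: 1 × 337 = 337
  C–H: 5 × 399 = 1995
  C–O: 1 × 354 = 354
  O–H: 1 × 476 = 476
  O=O: 3 × 489 = 1467
  Σ(broken) = 4629 kJ
Bonds formed (products):
  C=O: 4 × 776 = 3104
  O–H: 6 × 476 = 2856
  Σ(formed) = 5960 kJ
ΔH = Σ(broken) − Σ(formed) = 4629 − 5960 = −1331 kJ

ΔH ≈ −1331 kJ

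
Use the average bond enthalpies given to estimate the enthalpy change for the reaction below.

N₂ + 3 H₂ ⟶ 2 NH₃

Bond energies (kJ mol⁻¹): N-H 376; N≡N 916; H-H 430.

ΔH ≈ −50 kJ

Bonds broken (reactants):
  H-H: 3 × 430 = 1290
  N≡N: 1 × 916 = 916
  Σ(broken) = 2206 kJ
Bonds formed (products):
  N-H: 6 × 376 = 2256
  Σ(formed) = 2256 kJ
ΔH = Σ(broken) − Σ(formed) = 2206 − 2256 = −50 kJ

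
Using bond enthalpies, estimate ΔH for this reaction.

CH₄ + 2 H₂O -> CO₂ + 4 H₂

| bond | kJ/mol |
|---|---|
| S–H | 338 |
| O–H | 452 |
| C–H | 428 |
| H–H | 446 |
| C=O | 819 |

Bonds broken (reactants):
  C–H: 4 × 428 = 1712
  O–H: 4 × 452 = 1808
  Σ(broken) = 3520 kJ
Bonds formed (products):
  C=O: 2 × 819 = 1638
  H–H: 4 × 446 = 1784
  Σ(formed) = 3422 kJ
ΔH = Σ(broken) − Σ(formed) = 3520 − 3422 = +98 kJ

ΔH ≈ +98 kJ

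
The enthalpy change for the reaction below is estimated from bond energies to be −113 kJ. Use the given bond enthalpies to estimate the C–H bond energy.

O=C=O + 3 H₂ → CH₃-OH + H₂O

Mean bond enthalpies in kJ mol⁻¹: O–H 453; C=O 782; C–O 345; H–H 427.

Let D be the C–H bond energy.
Σ(broken) = 2×782 + 3×427 = 2845
Σ(formed) = 3×D + 1×345 + 3×453 = 1704 + 3D
ΔH = Σ(broken) − Σ(formed) = (2845) − (1704 + 3D) = +1141 − 3D
Setting this equal to −113 kJ gives 3D = 1254, so D = 418 kJ/mol.

D(C–H) ≈ 418 kJ/mol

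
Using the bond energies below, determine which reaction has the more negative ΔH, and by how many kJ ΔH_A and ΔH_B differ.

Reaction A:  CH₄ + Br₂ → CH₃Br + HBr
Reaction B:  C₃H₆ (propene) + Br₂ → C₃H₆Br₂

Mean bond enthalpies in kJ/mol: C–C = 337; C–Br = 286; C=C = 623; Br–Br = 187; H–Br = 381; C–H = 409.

Reaction A:
  Bonds broken (reactants):
    Br–Br: 1 × 187 = 187
    C–H: 4 × 409 = 1636
    Σ(broken) = 1823 kJ
  Bonds formed (products):
    C–Br: 1 × 286 = 286
    C–H: 3 × 409 = 1227
    H–Br: 1 × 381 = 381
    Σ(formed) = 1894 kJ
  ΔH_A = 1823 − 1894 = −71 kJ
Reaction B:
  Bonds broken (reactants):
    Br–Br: 1 × 187 = 187
    C–C: 1 × 337 = 337
    C–H: 6 × 409 = 2454
    C=C: 1 × 623 = 623
    Σ(broken) = 3601 kJ
  Bonds formed (products):
    C–Br: 2 × 286 = 572
    C–C: 2 × 337 = 674
    C–H: 6 × 409 = 2454
    Σ(formed) = 3700 kJ
  ΔH_B = 3601 − 3700 = −99 kJ
ΔH_A − ΔH_B = +28 kJ, so reaction B has the more negative ΔH; |ΔH_A − ΔH_B| = 28 kJ.

Reaction B, by 28 kJ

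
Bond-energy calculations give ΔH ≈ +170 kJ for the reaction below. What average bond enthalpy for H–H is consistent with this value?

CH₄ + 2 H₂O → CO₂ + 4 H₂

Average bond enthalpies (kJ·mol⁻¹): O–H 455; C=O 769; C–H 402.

D(H–H) ≈ 430 kJ/mol

Let D be the H–H bond energy.
Σ(broken) = 4×402 + 4×455 = 3428
Σ(formed) = 2×769 + 4×D = 1538 + 4D
ΔH = Σ(broken) − Σ(formed) = (3428) − (1538 + 4D) = +1890 − 4D
Setting this equal to +170 kJ gives 4D = 1720, so D = 430 kJ/mol.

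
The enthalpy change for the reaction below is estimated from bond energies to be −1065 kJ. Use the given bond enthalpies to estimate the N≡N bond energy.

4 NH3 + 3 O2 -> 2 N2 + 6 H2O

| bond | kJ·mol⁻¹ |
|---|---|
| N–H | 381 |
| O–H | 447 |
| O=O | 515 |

Let D be the N≡N bond energy.
Σ(broken) = 12×381 + 3×515 = 6117
Σ(formed) = 2×D + 12×447 = 5364 + 2D
ΔH = Σ(broken) − Σ(formed) = (6117) − (5364 + 2D) = +753 − 2D
Setting this equal to −1065 kJ gives 2D = 1818, so D = 909 kJ/mol.

D(N≡N) ≈ 909 kJ/mol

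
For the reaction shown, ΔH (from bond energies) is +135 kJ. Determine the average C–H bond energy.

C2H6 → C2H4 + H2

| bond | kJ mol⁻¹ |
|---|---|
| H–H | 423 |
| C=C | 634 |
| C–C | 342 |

D(C–H) ≈ 425 kJ/mol

Let D be the C–H bond energy.
Σ(broken) = 1×342 + 6×D = 342 + 6D
Σ(formed) = 4×D + 1×634 + 1×423 = 1057 + 4D
ΔH = Σ(broken) − Σ(formed) = (342 + 6D) − (1057 + 4D) = −715 + 2D
Setting this equal to +135 kJ gives 2D = 850, so D = 425 kJ/mol.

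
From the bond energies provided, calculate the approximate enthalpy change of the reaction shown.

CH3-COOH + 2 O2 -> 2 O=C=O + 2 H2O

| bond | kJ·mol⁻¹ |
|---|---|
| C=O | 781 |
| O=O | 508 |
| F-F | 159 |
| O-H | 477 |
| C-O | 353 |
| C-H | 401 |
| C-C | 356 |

Bonds broken (reactants):
  C-C: 1 × 356 = 356
  C-H: 3 × 401 = 1203
  C-O: 1 × 353 = 353
  C=O: 1 × 781 = 781
  O-H: 1 × 477 = 477
  O=O: 2 × 508 = 1016
  Σ(broken) = 4186 kJ
Bonds formed (products):
  C=O: 4 × 781 = 3124
  O-H: 4 × 477 = 1908
  Σ(formed) = 5032 kJ
ΔH = Σ(broken) − Σ(formed) = 4186 − 5032 = −846 kJ

ΔH ≈ −846 kJ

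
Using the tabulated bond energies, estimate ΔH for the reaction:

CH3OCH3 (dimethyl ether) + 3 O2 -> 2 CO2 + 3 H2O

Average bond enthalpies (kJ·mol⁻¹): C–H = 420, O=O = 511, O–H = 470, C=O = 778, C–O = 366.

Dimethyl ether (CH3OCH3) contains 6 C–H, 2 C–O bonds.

ΔH ≈ −1147 kJ

Bonds broken (reactants):
  C–H: 6 × 420 = 2520
  C–O: 2 × 366 = 732
  O=O: 3 × 511 = 1533
  Σ(broken) = 4785 kJ
Bonds formed (products):
  C=O: 4 × 778 = 3112
  O–H: 6 × 470 = 2820
  Σ(formed) = 5932 kJ
ΔH = Σ(broken) − Σ(formed) = 4785 − 5932 = −1147 kJ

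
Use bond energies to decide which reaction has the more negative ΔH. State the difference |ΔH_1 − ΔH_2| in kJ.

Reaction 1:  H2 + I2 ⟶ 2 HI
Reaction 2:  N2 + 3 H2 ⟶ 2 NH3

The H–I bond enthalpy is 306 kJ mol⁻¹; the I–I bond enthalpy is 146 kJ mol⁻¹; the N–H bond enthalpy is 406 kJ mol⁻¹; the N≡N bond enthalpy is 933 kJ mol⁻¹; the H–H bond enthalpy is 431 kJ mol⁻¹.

Reaction 2, by 175 kJ

Reaction 1:
  Bonds broken (reactants):
    H–H: 1 × 431 = 431
    I–I: 1 × 146 = 146
    Σ(broken) = 577 kJ
  Bonds formed (products):
    H–I: 2 × 306 = 612
    Σ(formed) = 612 kJ
  ΔH_1 = 577 − 612 = −35 kJ
Reaction 2:
  Bonds broken (reactants):
    H–H: 3 × 431 = 1293
    N≡N: 1 × 933 = 933
    Σ(broken) = 2226 kJ
  Bonds formed (products):
    N–H: 6 × 406 = 2436
    Σ(formed) = 2436 kJ
  ΔH_2 = 2226 − 2436 = −210 kJ
ΔH_1 − ΔH_2 = +175 kJ, so reaction 2 has the more negative ΔH; |ΔH_1 − ΔH_2| = 175 kJ.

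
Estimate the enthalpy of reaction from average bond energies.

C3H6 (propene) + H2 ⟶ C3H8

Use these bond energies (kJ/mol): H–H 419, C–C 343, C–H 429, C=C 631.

Bonds broken (reactants):
  C–C: 1 × 343 = 343
  C–H: 6 × 429 = 2574
  C=C: 1 × 631 = 631
  H–H: 1 × 419 = 419
  Σ(broken) = 3967 kJ
Bonds formed (products):
  C–C: 2 × 343 = 686
  C–H: 8 × 429 = 3432
  Σ(formed) = 4118 kJ
ΔH = Σ(broken) − Σ(formed) = 3967 − 4118 = −151 kJ

ΔH ≈ −151 kJ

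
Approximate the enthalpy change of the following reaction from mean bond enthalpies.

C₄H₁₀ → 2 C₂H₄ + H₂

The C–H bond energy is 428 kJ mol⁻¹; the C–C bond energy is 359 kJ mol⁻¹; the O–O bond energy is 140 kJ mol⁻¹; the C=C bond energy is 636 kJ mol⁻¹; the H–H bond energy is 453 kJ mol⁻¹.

Bonds broken (reactants):
  C–C: 3 × 359 = 1077
  C–H: 10 × 428 = 4280
  Σ(broken) = 5357 kJ
Bonds formed (products):
  C–H: 8 × 428 = 3424
  C=C: 2 × 636 = 1272
  H–H: 1 × 453 = 453
  Σ(formed) = 5149 kJ
ΔH = Σ(broken) − Σ(formed) = 5357 − 5149 = +208 kJ

ΔH ≈ +208 kJ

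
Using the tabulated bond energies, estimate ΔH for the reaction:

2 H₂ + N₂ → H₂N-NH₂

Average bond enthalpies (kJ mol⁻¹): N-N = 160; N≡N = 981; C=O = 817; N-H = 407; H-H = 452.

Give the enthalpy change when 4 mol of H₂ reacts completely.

Bonds broken (reactants):
  H-H: 2 × 452 = 904
  N≡N: 1 × 981 = 981
  Σ(broken) = 1885 kJ
Bonds formed (products):
  N-H: 4 × 407 = 1628
  N-N: 1 × 160 = 160
  Σ(formed) = 1788 kJ
ΔH = Σ(broken) − Σ(formed) = 1885 − 1788 = +97 kJ
For 2× the reaction as written: 2 × (+97) = +194 kJ

ΔH = +194 kJ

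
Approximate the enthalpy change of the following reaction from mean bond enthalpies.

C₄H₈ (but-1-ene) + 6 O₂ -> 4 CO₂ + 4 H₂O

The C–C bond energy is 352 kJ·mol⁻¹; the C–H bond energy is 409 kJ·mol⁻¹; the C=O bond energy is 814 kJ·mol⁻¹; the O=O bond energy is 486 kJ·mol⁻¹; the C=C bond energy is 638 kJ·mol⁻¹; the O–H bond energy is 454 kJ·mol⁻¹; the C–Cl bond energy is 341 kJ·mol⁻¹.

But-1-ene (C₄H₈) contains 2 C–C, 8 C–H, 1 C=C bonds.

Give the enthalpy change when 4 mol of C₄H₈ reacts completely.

ΔH = −10456 kJ

Bonds broken (reactants):
  C–C: 2 × 352 = 704
  C–H: 8 × 409 = 3272
  C=C: 1 × 638 = 638
  O=O: 6 × 486 = 2916
  Σ(broken) = 7530 kJ
Bonds formed (products):
  C=O: 8 × 814 = 6512
  O–H: 8 × 454 = 3632
  Σ(formed) = 10144 kJ
ΔH = Σ(broken) − Σ(formed) = 7530 − 10144 = −2614 kJ
For 4× the reaction as written: 4 × (−2614) = −10456 kJ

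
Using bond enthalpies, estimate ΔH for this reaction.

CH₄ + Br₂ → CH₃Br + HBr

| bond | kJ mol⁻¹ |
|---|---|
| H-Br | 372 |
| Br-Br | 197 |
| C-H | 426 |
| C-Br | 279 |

ΔH ≈ −28 kJ

Bonds broken (reactants):
  Br-Br: 1 × 197 = 197
  C-H: 4 × 426 = 1704
  Σ(broken) = 1901 kJ
Bonds formed (products):
  C-Br: 1 × 279 = 279
  C-H: 3 × 426 = 1278
  H-Br: 1 × 372 = 372
  Σ(formed) = 1929 kJ
ΔH = Σ(broken) − Σ(formed) = 1901 − 1929 = −28 kJ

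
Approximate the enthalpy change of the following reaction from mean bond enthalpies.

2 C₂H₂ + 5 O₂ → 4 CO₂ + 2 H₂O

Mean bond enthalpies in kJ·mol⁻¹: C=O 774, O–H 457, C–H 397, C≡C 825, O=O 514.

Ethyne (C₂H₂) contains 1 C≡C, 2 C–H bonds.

ΔH ≈ −2212 kJ

Bonds broken (reactants):
  C≡C: 2 × 825 = 1650
  C–H: 4 × 397 = 1588
  O=O: 5 × 514 = 2570
  Σ(broken) = 5808 kJ
Bonds formed (products):
  C=O: 8 × 774 = 6192
  O–H: 4 × 457 = 1828
  Σ(formed) = 8020 kJ
ΔH = Σ(broken) − Σ(formed) = 5808 − 8020 = −2212 kJ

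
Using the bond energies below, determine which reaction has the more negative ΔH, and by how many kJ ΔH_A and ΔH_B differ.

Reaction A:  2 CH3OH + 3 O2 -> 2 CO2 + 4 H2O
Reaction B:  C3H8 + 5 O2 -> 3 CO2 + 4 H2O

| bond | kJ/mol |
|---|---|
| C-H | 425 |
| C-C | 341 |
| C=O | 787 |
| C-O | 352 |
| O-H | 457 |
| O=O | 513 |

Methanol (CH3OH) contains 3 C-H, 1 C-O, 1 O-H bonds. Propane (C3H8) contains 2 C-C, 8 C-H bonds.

Reaction A:
  Bonds broken (reactants):
    C-H: 6 × 425 = 2550
    C-O: 2 × 352 = 704
    O-H: 2 × 457 = 914
    O=O: 3 × 513 = 1539
    Σ(broken) = 5707 kJ
  Bonds formed (products):
    C=O: 4 × 787 = 3148
    O-H: 8 × 457 = 3656
    Σ(formed) = 6804 kJ
  ΔH_A = 5707 − 6804 = −1097 kJ
Reaction B:
  Bonds broken (reactants):
    C-C: 2 × 341 = 682
    C-H: 8 × 425 = 3400
    O=O: 5 × 513 = 2565
    Σ(broken) = 6647 kJ
  Bonds formed (products):
    C=O: 6 × 787 = 4722
    O-H: 8 × 457 = 3656
    Σ(formed) = 8378 kJ
  ΔH_B = 6647 − 8378 = −1731 kJ
ΔH_A − ΔH_B = +634 kJ, so reaction B has the more negative ΔH; |ΔH_A − ΔH_B| = 634 kJ.

Reaction B, by 634 kJ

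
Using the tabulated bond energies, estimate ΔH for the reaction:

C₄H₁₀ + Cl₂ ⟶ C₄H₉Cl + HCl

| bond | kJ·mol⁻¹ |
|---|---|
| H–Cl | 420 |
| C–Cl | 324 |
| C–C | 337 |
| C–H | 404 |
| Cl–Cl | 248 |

Bonds broken (reactants):
  C–C: 3 × 337 = 1011
  C–H: 10 × 404 = 4040
  Cl–Cl: 1 × 248 = 248
  Σ(broken) = 5299 kJ
Bonds formed (products):
  C–C: 3 × 337 = 1011
  C–Cl: 1 × 324 = 324
  C–H: 9 × 404 = 3636
  H–Cl: 1 × 420 = 420
  Σ(formed) = 5391 kJ
ΔH = Σ(broken) − Σ(formed) = 5299 − 5391 = −92 kJ

ΔH ≈ −92 kJ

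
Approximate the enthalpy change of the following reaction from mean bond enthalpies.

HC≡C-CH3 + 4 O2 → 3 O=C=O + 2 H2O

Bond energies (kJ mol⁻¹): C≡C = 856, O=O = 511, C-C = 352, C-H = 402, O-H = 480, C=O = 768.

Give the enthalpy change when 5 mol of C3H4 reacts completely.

ΔH = −8340 kJ

Bonds broken (reactants):
  C≡C: 1 × 856 = 856
  C-C: 1 × 352 = 352
  C-H: 4 × 402 = 1608
  O=O: 4 × 511 = 2044
  Σ(broken) = 4860 kJ
Bonds formed (products):
  C=O: 6 × 768 = 4608
  O-H: 4 × 480 = 1920
  Σ(formed) = 6528 kJ
ΔH = Σ(broken) − Σ(formed) = 4860 − 6528 = −1668 kJ
For 5× the reaction as written: 5 × (−1668) = −8340 kJ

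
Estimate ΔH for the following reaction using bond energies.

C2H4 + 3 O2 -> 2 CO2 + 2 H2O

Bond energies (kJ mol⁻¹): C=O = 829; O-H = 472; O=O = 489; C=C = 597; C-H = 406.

ΔH ≈ −1516 kJ

Bonds broken (reactants):
  C-H: 4 × 406 = 1624
  C=C: 1 × 597 = 597
  O=O: 3 × 489 = 1467
  Σ(broken) = 3688 kJ
Bonds formed (products):
  C=O: 4 × 829 = 3316
  O-H: 4 × 472 = 1888
  Σ(formed) = 5204 kJ
ΔH = Σ(broken) − Σ(formed) = 3688 − 5204 = −1516 kJ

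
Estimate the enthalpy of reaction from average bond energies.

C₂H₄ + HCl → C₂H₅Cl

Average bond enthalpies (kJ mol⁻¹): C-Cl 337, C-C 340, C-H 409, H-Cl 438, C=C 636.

ΔH ≈ −12 kJ

Bonds broken (reactants):
  C-H: 4 × 409 = 1636
  C=C: 1 × 636 = 636
  H-Cl: 1 × 438 = 438
  Σ(broken) = 2710 kJ
Bonds formed (products):
  C-C: 1 × 340 = 340
  C-Cl: 1 × 337 = 337
  C-H: 5 × 409 = 2045
  Σ(formed) = 2722 kJ
ΔH = Σ(broken) − Σ(formed) = 2710 − 2722 = −12 kJ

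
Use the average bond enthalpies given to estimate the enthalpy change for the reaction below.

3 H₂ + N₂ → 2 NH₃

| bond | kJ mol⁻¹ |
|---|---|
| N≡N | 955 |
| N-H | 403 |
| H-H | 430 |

Bonds broken (reactants):
  H-H: 3 × 430 = 1290
  N≡N: 1 × 955 = 955
  Σ(broken) = 2245 kJ
Bonds formed (products):
  N-H: 6 × 403 = 2418
  Σ(formed) = 2418 kJ
ΔH = Σ(broken) − Σ(formed) = 2245 − 2418 = −173 kJ

ΔH ≈ −173 kJ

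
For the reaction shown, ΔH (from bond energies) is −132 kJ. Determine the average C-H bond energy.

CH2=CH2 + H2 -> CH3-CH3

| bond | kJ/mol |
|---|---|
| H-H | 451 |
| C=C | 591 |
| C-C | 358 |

Let D be the C-H bond energy.
Σ(broken) = 4×D + 1×591 + 1×451 = 1042 + 4D
Σ(formed) = 1×358 + 6×D = 358 + 6D
ΔH = Σ(broken) − Σ(formed) = (1042 + 4D) − (358 + 6D) = +684 − 2D
Setting this equal to −132 kJ gives 2D = 816, so D = 408 kJ/mol.

D(C-H) ≈ 408 kJ/mol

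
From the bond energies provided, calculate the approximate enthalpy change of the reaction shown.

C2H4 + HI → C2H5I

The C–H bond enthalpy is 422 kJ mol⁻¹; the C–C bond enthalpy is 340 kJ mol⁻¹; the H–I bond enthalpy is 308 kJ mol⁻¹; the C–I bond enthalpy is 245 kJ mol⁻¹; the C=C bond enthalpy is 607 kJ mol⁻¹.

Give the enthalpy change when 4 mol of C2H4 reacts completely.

Bonds broken (reactants):
  C–H: 4 × 422 = 1688
  C=C: 1 × 607 = 607
  H–I: 1 × 308 = 308
  Σ(broken) = 2603 kJ
Bonds formed (products):
  C–C: 1 × 340 = 340
  C–H: 5 × 422 = 2110
  C–I: 1 × 245 = 245
  Σ(formed) = 2695 kJ
ΔH = Σ(broken) − Σ(formed) = 2603 − 2695 = −92 kJ
For 4× the reaction as written: 4 × (−92) = −368 kJ

ΔH = −368 kJ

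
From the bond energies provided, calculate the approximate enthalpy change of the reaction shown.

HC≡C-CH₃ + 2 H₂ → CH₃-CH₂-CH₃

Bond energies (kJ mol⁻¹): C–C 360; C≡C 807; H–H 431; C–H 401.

ΔH ≈ −295 kJ

Bonds broken (reactants):
  C≡C: 1 × 807 = 807
  C–C: 1 × 360 = 360
  C–H: 4 × 401 = 1604
  H–H: 2 × 431 = 862
  Σ(broken) = 3633 kJ
Bonds formed (products):
  C–C: 2 × 360 = 720
  C–H: 8 × 401 = 3208
  Σ(formed) = 3928 kJ
ΔH = Σ(broken) − Σ(formed) = 3633 − 3928 = −295 kJ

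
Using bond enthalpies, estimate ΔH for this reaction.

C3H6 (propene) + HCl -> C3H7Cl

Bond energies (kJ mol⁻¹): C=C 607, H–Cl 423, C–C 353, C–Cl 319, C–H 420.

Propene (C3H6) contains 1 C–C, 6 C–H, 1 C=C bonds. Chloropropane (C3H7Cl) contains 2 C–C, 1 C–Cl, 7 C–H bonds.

ΔH ≈ −62 kJ

Bonds broken (reactants):
  C–C: 1 × 353 = 353
  C–H: 6 × 420 = 2520
  C=C: 1 × 607 = 607
  H–Cl: 1 × 423 = 423
  Σ(broken) = 3903 kJ
Bonds formed (products):
  C–C: 2 × 353 = 706
  C–Cl: 1 × 319 = 319
  C–H: 7 × 420 = 2940
  Σ(formed) = 3965 kJ
ΔH = Σ(broken) − Σ(formed) = 3903 − 3965 = −62 kJ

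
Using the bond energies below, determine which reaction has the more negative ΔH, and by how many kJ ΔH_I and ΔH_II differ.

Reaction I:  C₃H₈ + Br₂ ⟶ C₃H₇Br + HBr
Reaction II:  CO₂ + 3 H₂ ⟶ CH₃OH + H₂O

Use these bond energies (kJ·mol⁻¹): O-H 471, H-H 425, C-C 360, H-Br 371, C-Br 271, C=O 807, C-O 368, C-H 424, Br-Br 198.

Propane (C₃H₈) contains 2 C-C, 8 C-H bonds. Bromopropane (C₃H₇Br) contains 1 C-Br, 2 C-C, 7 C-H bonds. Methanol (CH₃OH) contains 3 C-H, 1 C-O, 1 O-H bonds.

Reaction I:
  Bonds broken (reactants):
    Br-Br: 1 × 198 = 198
    C-C: 2 × 360 = 720
    C-H: 8 × 424 = 3392
    Σ(broken) = 4310 kJ
  Bonds formed (products):
    C-Br: 1 × 271 = 271
    C-C: 2 × 360 = 720
    C-H: 7 × 424 = 2968
    H-Br: 1 × 371 = 371
    Σ(formed) = 4330 kJ
  ΔH_I = 4310 − 4330 = −20 kJ
Reaction II:
  Bonds broken (reactants):
    C=O: 2 × 807 = 1614
    H-H: 3 × 425 = 1275
    Σ(broken) = 2889 kJ
  Bonds formed (products):
    C-H: 3 × 424 = 1272
    C-O: 1 × 368 = 368
    O-H: 3 × 471 = 1413
    Σ(formed) = 3053 kJ
  ΔH_II = 2889 − 3053 = −164 kJ
ΔH_I − ΔH_II = +144 kJ, so reaction II has the more negative ΔH; |ΔH_I − ΔH_II| = 144 kJ.

Reaction II, by 144 kJ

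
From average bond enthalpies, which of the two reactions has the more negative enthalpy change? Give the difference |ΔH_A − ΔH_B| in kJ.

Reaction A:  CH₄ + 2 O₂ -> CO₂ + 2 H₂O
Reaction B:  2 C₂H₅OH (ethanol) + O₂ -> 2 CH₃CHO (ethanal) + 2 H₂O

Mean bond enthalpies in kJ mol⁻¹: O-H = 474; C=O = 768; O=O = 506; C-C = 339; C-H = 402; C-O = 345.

Reaction A:
  Bonds broken (reactants):
    C-H: 4 × 402 = 1608
    O=O: 2 × 506 = 1012
    Σ(broken) = 2620 kJ
  Bonds formed (products):
    C=O: 2 × 768 = 1536
    O-H: 4 × 474 = 1896
    Σ(formed) = 3432 kJ
  ΔH_A = 2620 − 3432 = −812 kJ
Reaction B:
  Bonds broken (reactants):
    C-C: 2 × 339 = 678
    C-H: 10 × 402 = 4020
    C-O: 2 × 345 = 690
    O-H: 2 × 474 = 948
    O=O: 1 × 506 = 506
    Σ(broken) = 6842 kJ
  Bonds formed (products):
    C-C: 2 × 339 = 678
    C-H: 8 × 402 = 3216
    C=O: 2 × 768 = 1536
    O-H: 4 × 474 = 1896
    Σ(formed) = 7326 kJ
  ΔH_B = 6842 − 7326 = −484 kJ
ΔH_A − ΔH_B = −328 kJ, so reaction A has the more negative ΔH; |ΔH_A − ΔH_B| = 328 kJ.

Reaction A, by 328 kJ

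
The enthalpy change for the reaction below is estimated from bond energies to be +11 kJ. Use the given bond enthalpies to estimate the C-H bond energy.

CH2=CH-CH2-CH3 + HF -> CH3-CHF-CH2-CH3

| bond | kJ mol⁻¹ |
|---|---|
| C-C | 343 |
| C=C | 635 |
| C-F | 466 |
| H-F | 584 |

D(C-H) ≈ 399 kJ/mol

Let D be the C-H bond energy.
Σ(broken) = 2×343 + 8×D + 1×635 + 1×584 = 1905 + 8D
Σ(formed) = 3×343 + 1×466 + 9×D = 1495 + 9D
ΔH = Σ(broken) − Σ(formed) = (1905 + 8D) − (1495 + 9D) = +410 − D
Setting this equal to +11 kJ gives D = 399 kJ/mol.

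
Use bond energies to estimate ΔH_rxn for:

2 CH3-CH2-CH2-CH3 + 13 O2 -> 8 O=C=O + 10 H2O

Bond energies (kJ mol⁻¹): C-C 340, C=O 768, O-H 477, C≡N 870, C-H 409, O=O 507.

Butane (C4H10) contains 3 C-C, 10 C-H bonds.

Bonds broken (reactants):
  C-C: 6 × 340 = 2040
  C-H: 20 × 409 = 8180
  O=O: 13 × 507 = 6591
  Σ(broken) = 16811 kJ
Bonds formed (products):
  C=O: 16 × 768 = 12288
  O-H: 20 × 477 = 9540
  Σ(formed) = 21828 kJ
ΔH = Σ(broken) − Σ(formed) = 16811 − 21828 = −5017 kJ

ΔH ≈ −5017 kJ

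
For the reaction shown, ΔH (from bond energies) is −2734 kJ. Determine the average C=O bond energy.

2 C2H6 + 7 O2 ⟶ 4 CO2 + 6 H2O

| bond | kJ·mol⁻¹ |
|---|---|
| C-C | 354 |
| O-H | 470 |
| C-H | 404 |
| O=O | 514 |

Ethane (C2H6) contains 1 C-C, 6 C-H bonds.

D(C=O) ≈ 781 kJ/mol

Let D be the C=O bond energy.
Σ(broken) = 2×354 + 12×404 + 7×514 = 9154
Σ(formed) = 8×D + 12×470 = 5640 + 8D
ΔH = Σ(broken) − Σ(formed) = (9154) − (5640 + 8D) = +3514 − 8D
Setting this equal to −2734 kJ gives 8D = 6248, so D = 781 kJ/mol.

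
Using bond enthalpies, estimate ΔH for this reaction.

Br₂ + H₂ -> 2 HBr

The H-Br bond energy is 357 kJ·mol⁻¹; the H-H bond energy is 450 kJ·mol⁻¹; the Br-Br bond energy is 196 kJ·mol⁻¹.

Bonds broken (reactants):
  Br-Br: 1 × 196 = 196
  H-H: 1 × 450 = 450
  Σ(broken) = 646 kJ
Bonds formed (products):
  H-Br: 2 × 357 = 714
  Σ(formed) = 714 kJ
ΔH = Σ(broken) − Σ(formed) = 646 − 714 = −68 kJ

ΔH ≈ −68 kJ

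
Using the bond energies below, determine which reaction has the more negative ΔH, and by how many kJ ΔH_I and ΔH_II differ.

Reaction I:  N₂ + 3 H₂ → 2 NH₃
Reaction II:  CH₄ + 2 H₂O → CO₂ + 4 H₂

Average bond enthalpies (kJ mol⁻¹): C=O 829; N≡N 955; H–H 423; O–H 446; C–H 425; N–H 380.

Reaction I:
  Bonds broken (reactants):
    H–H: 3 × 423 = 1269
    N≡N: 1 × 955 = 955
    Σ(broken) = 2224 kJ
  Bonds formed (products):
    N–H: 6 × 380 = 2280
    Σ(formed) = 2280 kJ
  ΔH_I = 2224 − 2280 = −56 kJ
Reaction II:
  Bonds broken (reactants):
    C–H: 4 × 425 = 1700
    O–H: 4 × 446 = 1784
    Σ(broken) = 3484 kJ
  Bonds formed (products):
    C=O: 2 × 829 = 1658
    H–H: 4 × 423 = 1692
    Σ(formed) = 3350 kJ
  ΔH_II = 3484 − 3350 = +134 kJ
ΔH_I − ΔH_II = −190 kJ, so reaction I has the more negative ΔH; |ΔH_I − ΔH_II| = 190 kJ.

Reaction I, by 190 kJ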